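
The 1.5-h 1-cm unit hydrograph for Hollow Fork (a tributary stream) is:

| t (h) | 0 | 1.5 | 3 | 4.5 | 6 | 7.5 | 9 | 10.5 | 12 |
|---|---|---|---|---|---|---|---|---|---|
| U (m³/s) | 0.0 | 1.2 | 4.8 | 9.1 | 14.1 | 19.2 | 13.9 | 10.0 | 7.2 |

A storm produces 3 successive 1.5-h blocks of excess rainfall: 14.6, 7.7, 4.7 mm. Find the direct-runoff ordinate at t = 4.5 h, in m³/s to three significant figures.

Q ≈ 17.5 m³/s

By discrete convolution, Q_j = Σ (P_i / 10 mm) · U_{j−i}.
At t = 4.5 h (j=3): Q = (14.6/10)·9.1 + (7.7/10)·4.8 + (4.7/10)·1.2 = 17.5 m³/s.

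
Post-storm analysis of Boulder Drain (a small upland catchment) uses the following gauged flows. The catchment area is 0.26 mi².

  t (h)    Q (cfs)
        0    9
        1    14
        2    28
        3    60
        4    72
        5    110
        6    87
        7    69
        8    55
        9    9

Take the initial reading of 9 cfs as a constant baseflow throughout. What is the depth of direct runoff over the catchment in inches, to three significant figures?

Direct runoff: 0.0, 5.0, 19.0, 51.0, 63.0, 101.0, 78.0, 60.0, 46.0, 0.0 cfs; ΣQ_DR = 423.0 cfs.
V = ΣQ_DR · Δt = 423.0 × 3600 s = 1.523 × 10^6 ft³.
Over A = 0.26 mi², depth = V / A = 2.52 in.

d ≈ 2.52 in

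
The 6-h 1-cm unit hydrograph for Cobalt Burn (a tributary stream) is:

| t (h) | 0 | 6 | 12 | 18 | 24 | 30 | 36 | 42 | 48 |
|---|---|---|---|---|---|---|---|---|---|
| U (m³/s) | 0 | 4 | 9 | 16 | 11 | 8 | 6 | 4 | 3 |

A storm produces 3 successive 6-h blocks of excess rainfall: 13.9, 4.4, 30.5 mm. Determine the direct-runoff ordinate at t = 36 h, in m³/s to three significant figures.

By discrete convolution, Q_j = Σ (P_i / 10 mm) · U_{j−i}.
At t = 36 h (j=6): Q = (13.9/10)·6 + (4.4/10)·8 + (30.5/10)·11 = 45.4 m³/s.

Q ≈ 45.4 m³/s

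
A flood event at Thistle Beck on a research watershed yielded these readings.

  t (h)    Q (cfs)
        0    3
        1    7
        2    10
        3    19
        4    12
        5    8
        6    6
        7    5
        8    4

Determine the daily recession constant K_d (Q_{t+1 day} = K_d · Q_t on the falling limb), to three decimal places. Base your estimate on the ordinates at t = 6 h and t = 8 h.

K_d ≈ 0.008

Between t = 6 h and t = 8 h the flow falls from 6 to 4 cfs over 2×1 h = 2 h.
Per-interval ratio K = (4/6)^(1/2) = 0.8165; K_d = K^(24/1) = 0.008.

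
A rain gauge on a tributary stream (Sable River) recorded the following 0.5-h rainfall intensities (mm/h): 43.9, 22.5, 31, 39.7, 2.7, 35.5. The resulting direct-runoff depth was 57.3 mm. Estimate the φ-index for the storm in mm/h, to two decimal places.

φ ≈ 11.60 mm/h

Only the 5 blocks with intensity above φ contribute runoff: 43.9, 22.5, 31, 39.7, 35.5 mm/h.
Σ(I−φ)·Δt = d  ⇒  (43.9+22.5+31+39.7+35.5 − 5φ)·0.5 = 57.3
φ = (172.6 − 57.3/0.5) / 5 = 11.60 mm/h.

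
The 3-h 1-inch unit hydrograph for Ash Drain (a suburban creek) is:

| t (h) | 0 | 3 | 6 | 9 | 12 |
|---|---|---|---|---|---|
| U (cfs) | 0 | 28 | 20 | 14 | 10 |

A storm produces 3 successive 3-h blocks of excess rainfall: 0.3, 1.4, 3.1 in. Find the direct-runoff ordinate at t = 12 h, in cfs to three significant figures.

By discrete convolution, Q_j = Σ (P_i / 1 in) · U_{j−i}.
At t = 12 h (j=4): Q = (0.3/1)·10 + (1.4/1)·14 + (3.1/1)·20 = 84.6 cfs.

Q ≈ 84.6 cfs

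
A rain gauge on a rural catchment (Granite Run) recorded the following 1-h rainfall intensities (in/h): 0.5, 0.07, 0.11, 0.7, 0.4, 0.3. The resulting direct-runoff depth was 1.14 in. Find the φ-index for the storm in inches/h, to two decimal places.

Only the 4 blocks with intensity above φ contribute runoff: 0.5, 0.7, 0.4, 0.3 in/h.
Σ(I−φ)·Δt = d  ⇒  (0.5+0.7+0.4+0.3 − 4φ)·1 = 1.14
φ = (1.900 − 1.14/1) / 4 = 0.19 in/h.

φ ≈ 0.19 in/h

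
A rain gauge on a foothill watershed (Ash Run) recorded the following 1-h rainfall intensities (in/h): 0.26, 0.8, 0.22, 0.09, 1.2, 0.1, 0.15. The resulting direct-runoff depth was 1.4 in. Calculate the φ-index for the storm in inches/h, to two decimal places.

φ ≈ 0.30 in/h

Only the 2 blocks with intensity above φ contribute runoff: 0.8, 1.2 in/h.
Σ(I−φ)·Δt = d  ⇒  (0.8+1.2 − 2φ)·1 = 1.4
φ = (2.000 − 1.4/1) / 2 = 0.30 in/h.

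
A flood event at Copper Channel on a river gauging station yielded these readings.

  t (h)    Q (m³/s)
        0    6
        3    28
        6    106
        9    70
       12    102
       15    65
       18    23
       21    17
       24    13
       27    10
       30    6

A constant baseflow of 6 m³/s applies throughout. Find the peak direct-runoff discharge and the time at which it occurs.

Subtracting baseflow gives direct-runoff ordinates: 0.0, 22.0, 100.0, 64.0, 96.0, 59.0, 17.0, 11.0, 7.0, 4.0, 0.0 m³/s.
The maximum is 100.0 m³/s, occurring at the reading for t = 6 h.

Q_p = 100.0 m³/s at t = 6 h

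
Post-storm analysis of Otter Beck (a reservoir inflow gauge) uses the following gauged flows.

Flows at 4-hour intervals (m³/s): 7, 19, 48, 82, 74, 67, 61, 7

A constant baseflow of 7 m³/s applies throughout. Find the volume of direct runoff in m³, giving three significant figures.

Direct-runoff ordinates (Q − Q_b): 0.0, 12.0, 41.0, 75.0, 67.0, 60.0, 54.0, 0.0 m³/s.
ΣQ_DR = 309.0 m³/s.
With Δt = 4 h = 14400 s, V = ΣQ_DR · Δt = 309.0 × 14400 = 4.45 × 10^6 m³.

V ≈ 4.45 × 10^6 m³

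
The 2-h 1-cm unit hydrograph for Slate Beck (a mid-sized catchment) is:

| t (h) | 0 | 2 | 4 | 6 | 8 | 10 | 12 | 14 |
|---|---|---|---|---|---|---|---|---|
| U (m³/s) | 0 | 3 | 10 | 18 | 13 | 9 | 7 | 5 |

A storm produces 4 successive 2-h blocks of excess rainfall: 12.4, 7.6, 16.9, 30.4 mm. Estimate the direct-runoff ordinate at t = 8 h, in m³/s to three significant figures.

Q ≈ 55.8 m³/s

By discrete convolution, Q_j = Σ (P_i / 10 mm) · U_{j−i}.
At t = 8 h (j=4): Q = (12.4/10)·13 + (7.6/10)·18 + (16.9/10)·10 + (30.4/10)·3 = 55.8 m³/s.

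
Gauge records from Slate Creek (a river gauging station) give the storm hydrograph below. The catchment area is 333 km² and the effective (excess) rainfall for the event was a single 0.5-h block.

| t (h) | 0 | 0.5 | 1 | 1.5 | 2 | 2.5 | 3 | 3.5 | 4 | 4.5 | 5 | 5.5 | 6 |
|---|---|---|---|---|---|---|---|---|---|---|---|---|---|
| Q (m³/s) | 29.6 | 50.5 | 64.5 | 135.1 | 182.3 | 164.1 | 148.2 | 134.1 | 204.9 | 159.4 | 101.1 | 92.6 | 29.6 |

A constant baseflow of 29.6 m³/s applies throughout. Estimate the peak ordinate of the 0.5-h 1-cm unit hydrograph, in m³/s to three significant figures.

U_p ≈ 292 m³/s

Direct runoff: 0.0, 20.9, 34.9, 105.5, 152.7, 134.5, 118.6, 104.5, 175.3, 129.8, 71.5, 63.0, 0.0 m³/s; ΣQ_DR = 1111 m³/s, peak = 175.3 m³/s.
Runoff depth d = ΣQ_DR·Δt / A = 1111 × 1800 / (333 km²) = 6.006 mm.
The 1-cm UH is the DRH scaled by (10 mm)/d, so U_p = 175.3 × 10/6.006 = 292 m³/s.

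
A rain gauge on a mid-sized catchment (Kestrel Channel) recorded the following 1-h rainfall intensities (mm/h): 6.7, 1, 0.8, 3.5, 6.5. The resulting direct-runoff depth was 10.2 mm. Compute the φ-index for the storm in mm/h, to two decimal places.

Only the 3 blocks with intensity above φ contribute runoff: 6.7, 3.5, 6.5 mm/h.
Σ(I−φ)·Δt = d  ⇒  (6.7+3.5+6.5 − 3φ)·1 = 10.2
φ = (16.70 − 10.2/1) / 3 = 2.17 mm/h.

φ ≈ 2.17 mm/h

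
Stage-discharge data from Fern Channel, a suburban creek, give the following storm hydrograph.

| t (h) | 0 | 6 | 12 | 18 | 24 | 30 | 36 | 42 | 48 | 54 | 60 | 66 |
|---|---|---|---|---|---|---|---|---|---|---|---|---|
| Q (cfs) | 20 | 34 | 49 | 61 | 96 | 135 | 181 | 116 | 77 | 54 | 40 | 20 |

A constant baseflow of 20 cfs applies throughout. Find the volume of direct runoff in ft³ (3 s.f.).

V ≈ 1.39 × 10^7 ft³

Direct-runoff ordinates (Q − Q_b): 0.0, 14.0, 29.0, 41.0, 76.0, 115.0, 161.0, 96.0, 57.0, 34.0, 20.0, 0.0 cfs.
ΣQ_DR = 643.0 cfs.
With Δt = 6 h = 21600 s, V = ΣQ_DR · Δt = 643.0 × 21600 = 1.39 × 10^7 ft³.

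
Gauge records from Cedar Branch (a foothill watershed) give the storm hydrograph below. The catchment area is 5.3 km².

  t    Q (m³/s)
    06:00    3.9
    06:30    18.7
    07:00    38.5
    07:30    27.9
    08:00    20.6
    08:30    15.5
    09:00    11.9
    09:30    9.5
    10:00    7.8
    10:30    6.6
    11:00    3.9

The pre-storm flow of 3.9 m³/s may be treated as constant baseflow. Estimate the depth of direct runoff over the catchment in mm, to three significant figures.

d ≈ 41.4 mm

Direct runoff: 0.0, 14.8, 34.6, 24.0, 16.7, 11.6, 8.0, 5.6, 3.9, 2.7, 0.0 m³/s; ΣQ_DR = 121.9 m³/s.
V = ΣQ_DR · Δt = 121.9 × 1800 s = 2.194 × 10^5 m³.
Over A = 5.3 km², depth = V / A = 41.4 mm.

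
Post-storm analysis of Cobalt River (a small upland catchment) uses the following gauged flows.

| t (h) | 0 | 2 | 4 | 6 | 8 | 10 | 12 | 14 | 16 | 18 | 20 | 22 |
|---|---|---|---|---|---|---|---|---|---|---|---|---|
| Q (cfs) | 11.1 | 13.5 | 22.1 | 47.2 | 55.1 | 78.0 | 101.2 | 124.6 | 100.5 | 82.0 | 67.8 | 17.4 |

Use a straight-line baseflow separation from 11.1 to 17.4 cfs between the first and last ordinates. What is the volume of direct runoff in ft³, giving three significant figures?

Direct-runoff ordinates (Q − Q_b): 0.00, 1.83, 9.85, 34.38, 41.71, 64.04, 86.66, 109.49, 84.82, 65.75, 50.97, 0.00 cfs.
ΣQ_DR = 549.5 cfs.
With Δt = 2 h = 7200 s, V = ΣQ_DR · Δt = 549.5 × 7200 = 3.96 × 10^6 ft³.

V ≈ 3.96 × 10^6 ft³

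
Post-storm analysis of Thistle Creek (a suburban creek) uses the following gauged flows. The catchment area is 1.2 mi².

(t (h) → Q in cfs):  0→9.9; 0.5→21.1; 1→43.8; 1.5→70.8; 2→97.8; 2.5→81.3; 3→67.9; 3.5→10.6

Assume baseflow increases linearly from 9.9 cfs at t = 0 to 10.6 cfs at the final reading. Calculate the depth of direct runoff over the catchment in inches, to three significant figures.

Direct runoff: 0.00, 11.10, 33.70, 60.60, 87.50, 70.90, 57.40, 0.00 cfs; ΣQ_DR = 321.2 cfs.
V = ΣQ_DR · Δt = 321.2 × 1800 s = 5.782 × 10^5 ft³.
Over A = 1.2 mi², depth = V / A = 0.207 in.

d ≈ 0.207 in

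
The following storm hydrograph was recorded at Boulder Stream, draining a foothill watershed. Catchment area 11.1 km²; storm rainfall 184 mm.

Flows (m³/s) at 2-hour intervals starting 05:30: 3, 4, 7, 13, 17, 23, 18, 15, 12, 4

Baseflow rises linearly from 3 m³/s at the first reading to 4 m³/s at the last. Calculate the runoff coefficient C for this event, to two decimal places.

ΣQ_DR = 81.00 m³/s; V = ΣQ_DR·Δt = 5.832 × 10^5 m³.
Runoff depth d = V / A = 52.54 mm.
C = d / P = 52.54 / 184 = 0.29.

C ≈ 0.29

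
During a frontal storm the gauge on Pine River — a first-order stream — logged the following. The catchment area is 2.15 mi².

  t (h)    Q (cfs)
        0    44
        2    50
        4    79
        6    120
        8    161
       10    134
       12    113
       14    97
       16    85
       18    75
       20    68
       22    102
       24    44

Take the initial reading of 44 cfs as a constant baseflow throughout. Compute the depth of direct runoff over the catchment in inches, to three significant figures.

d ≈ 0.865 in

Direct runoff: 0.0, 6.0, 35.0, 76.0, 117.0, 90.0, 69.0, 53.0, 41.0, 31.0, 24.0, 58.0, 0.0 cfs; ΣQ_DR = 600.0 cfs.
V = ΣQ_DR · Δt = 600.0 × 7200 s = 4.320 × 10^6 ft³.
Over A = 2.15 mi², depth = V / A = 0.865 in.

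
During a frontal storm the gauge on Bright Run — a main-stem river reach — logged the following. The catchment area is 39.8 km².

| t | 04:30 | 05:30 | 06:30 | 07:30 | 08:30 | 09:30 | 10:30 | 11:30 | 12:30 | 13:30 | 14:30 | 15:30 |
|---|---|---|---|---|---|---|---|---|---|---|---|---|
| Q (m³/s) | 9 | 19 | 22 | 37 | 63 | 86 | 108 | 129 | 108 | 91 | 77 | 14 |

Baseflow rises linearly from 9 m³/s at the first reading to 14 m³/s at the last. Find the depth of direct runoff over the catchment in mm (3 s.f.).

d ≈ 56.5 mm

Direct runoff: 0.00, 9.55, 12.09, 26.64, 52.18, 74.73, 96.27, 116.82, 95.36, 77.91, 63.45, 0.00 m³/s; ΣQ_DR = 625.0 m³/s.
V = ΣQ_DR · Δt = 625.0 × 3600 s = 2.250 × 10^6 m³.
Over A = 39.8 km², depth = V / A = 56.5 mm.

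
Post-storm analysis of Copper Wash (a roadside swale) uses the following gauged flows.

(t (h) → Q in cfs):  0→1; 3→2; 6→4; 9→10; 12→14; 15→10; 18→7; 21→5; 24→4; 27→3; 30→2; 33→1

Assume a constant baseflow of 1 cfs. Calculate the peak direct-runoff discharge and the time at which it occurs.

Subtracting baseflow gives direct-runoff ordinates: 0.0, 1.0, 3.0, 9.0, 13.0, 9.0, 6.0, 4.0, 3.0, 2.0, 1.0, 0.0 cfs.
The maximum is 13.0 cfs, occurring at the reading for t = 12 h.

Q_p = 13.0 cfs at t = 12 h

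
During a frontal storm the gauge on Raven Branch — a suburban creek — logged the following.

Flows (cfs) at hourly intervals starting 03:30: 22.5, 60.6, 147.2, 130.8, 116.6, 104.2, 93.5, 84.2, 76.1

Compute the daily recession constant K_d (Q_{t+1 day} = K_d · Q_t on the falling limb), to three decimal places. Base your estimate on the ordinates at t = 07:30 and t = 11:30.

Between t = 07:30 and t = 11:30 the flow falls from 116.6 to 76.1 cfs over 4×1 h = 4 h.
Per-interval ratio K = (76.1/116.6)^(1/4) = 0.8988; K_d = K^(24/1) = 0.077.

K_d ≈ 0.077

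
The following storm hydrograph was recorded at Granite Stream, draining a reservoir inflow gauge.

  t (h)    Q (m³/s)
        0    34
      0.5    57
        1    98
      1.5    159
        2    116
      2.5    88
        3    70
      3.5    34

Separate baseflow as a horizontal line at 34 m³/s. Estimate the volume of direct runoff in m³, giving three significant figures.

V ≈ 6.91 × 10^5 m³

Direct-runoff ordinates (Q − Q_b): 0.0, 23.0, 64.0, 125.0, 82.0, 54.0, 36.0, 0.0 m³/s.
ΣQ_DR = 384.0 m³/s.
With Δt = 0.5 h = 1800 s, V = ΣQ_DR · Δt = 384.0 × 1800 = 6.91 × 10^5 m³.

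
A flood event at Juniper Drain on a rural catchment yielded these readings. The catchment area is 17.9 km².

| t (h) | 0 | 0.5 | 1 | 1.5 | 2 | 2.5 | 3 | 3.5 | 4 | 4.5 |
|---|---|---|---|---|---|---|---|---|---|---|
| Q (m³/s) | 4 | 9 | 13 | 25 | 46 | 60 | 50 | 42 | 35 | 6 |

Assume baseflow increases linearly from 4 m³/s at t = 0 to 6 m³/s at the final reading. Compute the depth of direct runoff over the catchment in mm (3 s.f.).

Direct runoff: 0.00, 4.78, 8.56, 20.33, 41.11, 54.89, 44.67, 36.44, 29.22, 0.00 m³/s; ΣQ_DR = 240.0 m³/s.
V = ΣQ_DR · Δt = 240.0 × 1800 s = 4.320 × 10^5 m³.
Over A = 17.9 km², depth = V / A = 24.1 mm.

d ≈ 24.1 mm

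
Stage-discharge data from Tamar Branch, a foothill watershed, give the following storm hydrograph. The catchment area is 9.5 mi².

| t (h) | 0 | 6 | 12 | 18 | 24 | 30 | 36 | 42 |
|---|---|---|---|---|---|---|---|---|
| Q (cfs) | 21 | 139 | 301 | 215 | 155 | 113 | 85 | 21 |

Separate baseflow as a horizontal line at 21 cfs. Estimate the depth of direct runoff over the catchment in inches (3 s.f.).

d ≈ 0.863 in

Direct runoff: 0.0, 118.0, 280.0, 194.0, 134.0, 92.0, 64.0, 0.0 cfs; ΣQ_DR = 882.0 cfs.
V = ΣQ_DR · Δt = 882.0 × 21600 s = 1.905 × 10^7 ft³.
Over A = 9.5 mi², depth = V / A = 0.863 in.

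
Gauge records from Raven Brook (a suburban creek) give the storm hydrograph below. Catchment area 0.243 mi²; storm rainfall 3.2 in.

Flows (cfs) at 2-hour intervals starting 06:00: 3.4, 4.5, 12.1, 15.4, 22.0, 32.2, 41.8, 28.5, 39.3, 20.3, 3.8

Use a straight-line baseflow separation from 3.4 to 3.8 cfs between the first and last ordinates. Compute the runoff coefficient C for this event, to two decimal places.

ΣQ_DR = 183.7 cfs; V = ΣQ_DR·Δt = 1.323 × 10^6 ft³.
Runoff depth d = V / A = 2.343 in.
C = d / P = 2.343 / 3.2 = 0.73.

C ≈ 0.73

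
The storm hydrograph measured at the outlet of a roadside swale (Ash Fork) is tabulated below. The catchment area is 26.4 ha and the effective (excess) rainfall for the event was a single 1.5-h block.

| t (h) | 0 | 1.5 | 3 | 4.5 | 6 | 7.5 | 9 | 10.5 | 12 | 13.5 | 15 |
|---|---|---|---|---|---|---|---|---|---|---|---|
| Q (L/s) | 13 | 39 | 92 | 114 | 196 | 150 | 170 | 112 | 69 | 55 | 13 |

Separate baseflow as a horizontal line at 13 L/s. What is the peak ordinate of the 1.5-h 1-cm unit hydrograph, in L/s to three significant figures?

Direct runoff: 0.0, 26.0, 79.0, 101.0, 183.0, 137.0, 157.0, 99.0, 56.0, 42.0, 0.0 L/s; ΣQ_DR = 880.0 L/s, peak = 183.0 L/s.
Runoff depth d = ΣQ_DR·Δt / A = 880.0 × 5400 / (26.4 ha) = 18.00 mm.
The 1-cm UH is the DRH scaled by (10 mm)/d, so U_p = 183.0 × 10/18.00 = 102 L/s.

U_p ≈ 102 L/s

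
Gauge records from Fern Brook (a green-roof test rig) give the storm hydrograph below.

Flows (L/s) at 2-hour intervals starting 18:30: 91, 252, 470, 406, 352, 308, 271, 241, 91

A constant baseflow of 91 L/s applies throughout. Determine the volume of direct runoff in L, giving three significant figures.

V ≈ 1.20 × 10^7 L

Direct-runoff ordinates (Q − Q_b): 0.0, 161.0, 379.0, 315.0, 261.0, 217.0, 180.0, 150.0, 0.0 L/s.
ΣQ_DR = 1663 L/s.
With Δt = 2 h = 7200 s, V = ΣQ_DR · Δt = 1663 × 7200 = 1.20 × 10^7 L.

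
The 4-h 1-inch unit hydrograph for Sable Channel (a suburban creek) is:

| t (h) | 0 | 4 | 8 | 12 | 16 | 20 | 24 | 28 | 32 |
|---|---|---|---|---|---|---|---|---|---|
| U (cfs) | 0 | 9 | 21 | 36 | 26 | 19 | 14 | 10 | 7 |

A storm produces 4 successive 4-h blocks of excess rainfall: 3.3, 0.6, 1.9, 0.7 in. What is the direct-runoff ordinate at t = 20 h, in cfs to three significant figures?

Q ≈ 161 cfs

By discrete convolution, Q_j = Σ (P_i / 1 in) · U_{j−i}.
At t = 20 h (j=5): Q = (3.3/1)·19 + (0.6/1)·26 + (1.9/1)·36 + (0.7/1)·21 = 161 cfs.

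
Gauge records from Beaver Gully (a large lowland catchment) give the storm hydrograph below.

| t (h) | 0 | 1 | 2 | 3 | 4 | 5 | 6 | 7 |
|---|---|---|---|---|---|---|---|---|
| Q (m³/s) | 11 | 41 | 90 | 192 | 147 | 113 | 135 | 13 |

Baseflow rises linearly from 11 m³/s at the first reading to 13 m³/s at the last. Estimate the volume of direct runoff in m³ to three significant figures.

Direct-runoff ordinates (Q − Q_b): 0.00, 29.71, 78.43, 180.14, 134.86, 100.57, 122.29, 0.00 m³/s.
ΣQ_DR = 646.0 m³/s.
With Δt = 1 h = 3600 s, V = ΣQ_DR · Δt = 646.0 × 3600 = 2.33 × 10^6 m³.

V ≈ 2.33 × 10^6 m³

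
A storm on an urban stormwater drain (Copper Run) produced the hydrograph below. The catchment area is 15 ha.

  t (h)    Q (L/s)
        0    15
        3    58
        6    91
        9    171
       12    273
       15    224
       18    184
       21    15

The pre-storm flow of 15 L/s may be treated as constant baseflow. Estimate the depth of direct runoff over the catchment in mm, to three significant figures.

Direct runoff: 0.0, 43.0, 76.0, 156.0, 258.0, 209.0, 169.0, 0.0 L/s; ΣQ_DR = 911.0 L/s.
V = ΣQ_DR · Δt = 911.0 × 10800 s = 9.839 × 10^6 L.
Over A = 15 ha, depth = V / A = 65.6 mm.

d ≈ 65.6 mm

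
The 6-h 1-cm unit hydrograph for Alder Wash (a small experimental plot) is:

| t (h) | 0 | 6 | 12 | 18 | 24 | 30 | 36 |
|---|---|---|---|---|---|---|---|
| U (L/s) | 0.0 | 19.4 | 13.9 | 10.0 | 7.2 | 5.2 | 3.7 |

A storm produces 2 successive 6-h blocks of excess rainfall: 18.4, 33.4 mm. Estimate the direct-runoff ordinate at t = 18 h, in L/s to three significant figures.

By discrete convolution, Q_j = Σ (P_i / 10 mm) · U_{j−i}.
At t = 18 h (j=3): Q = (18.4/10)·10.0 + (33.4/10)·13.9 = 64.8 L/s.

Q ≈ 64.8 L/s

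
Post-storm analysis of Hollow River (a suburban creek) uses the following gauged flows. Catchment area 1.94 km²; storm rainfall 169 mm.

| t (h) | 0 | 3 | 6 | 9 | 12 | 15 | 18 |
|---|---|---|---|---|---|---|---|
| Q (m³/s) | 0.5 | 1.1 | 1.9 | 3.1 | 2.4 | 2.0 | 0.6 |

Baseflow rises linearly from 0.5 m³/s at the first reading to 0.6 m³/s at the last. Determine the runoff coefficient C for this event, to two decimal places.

C ≈ 0.26

ΣQ_DR = 7.750 m³/s; V = ΣQ_DR·Δt = 83700 m³.
Runoff depth d = V / A = 43.14 mm.
C = d / P = 43.14 / 169 = 0.26.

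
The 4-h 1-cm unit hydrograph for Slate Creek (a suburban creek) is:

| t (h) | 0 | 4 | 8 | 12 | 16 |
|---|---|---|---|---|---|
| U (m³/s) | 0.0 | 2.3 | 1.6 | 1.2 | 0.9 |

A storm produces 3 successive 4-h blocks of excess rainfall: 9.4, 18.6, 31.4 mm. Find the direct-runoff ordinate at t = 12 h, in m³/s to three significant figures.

Q ≈ 11.3 m³/s

By discrete convolution, Q_j = Σ (P_i / 10 mm) · U_{j−i}.
At t = 12 h (j=3): Q = (9.4/10)·1.2 + (18.6/10)·1.6 + (31.4/10)·2.3 = 11.3 m³/s.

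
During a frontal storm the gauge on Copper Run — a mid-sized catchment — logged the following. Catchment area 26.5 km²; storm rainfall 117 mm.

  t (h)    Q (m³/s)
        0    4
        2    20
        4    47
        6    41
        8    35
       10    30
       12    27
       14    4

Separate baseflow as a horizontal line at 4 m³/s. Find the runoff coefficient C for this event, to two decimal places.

ΣQ_DR = 176.0 m³/s; V = ΣQ_DR·Δt = 1.267 × 10^6 m³.
Runoff depth d = V / A = 47.82 mm.
C = d / P = 47.82 / 117 = 0.41.

C ≈ 0.41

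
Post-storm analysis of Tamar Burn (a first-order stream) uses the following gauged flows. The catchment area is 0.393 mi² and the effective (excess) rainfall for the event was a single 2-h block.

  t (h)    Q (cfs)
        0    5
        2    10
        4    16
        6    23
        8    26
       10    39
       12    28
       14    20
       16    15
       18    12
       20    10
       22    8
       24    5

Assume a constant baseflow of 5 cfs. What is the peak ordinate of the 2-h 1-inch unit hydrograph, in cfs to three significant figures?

U_p ≈ 28.4 cfs

Direct runoff: 0.0, 5.0, 11.0, 18.0, 21.0, 34.0, 23.0, 15.0, 10.0, 7.0, 5.0, 3.0, 0.0 cfs; ΣQ_DR = 152.0 cfs, peak = 34.0 cfs.
Runoff depth d = ΣQ_DR·Δt / A = 152.0 × 7200 / (0.393 mi²) = 1.199 in.
The 1-inch UH is the DRH scaled by (1 in)/d, so U_p = 34.0 × 1/1.199 = 28.4 cfs.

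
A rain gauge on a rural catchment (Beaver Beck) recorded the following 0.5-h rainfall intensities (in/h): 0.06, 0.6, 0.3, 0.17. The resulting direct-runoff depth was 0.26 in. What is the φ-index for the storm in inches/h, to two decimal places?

Only the 2 blocks with intensity above φ contribute runoff: 0.6, 0.3 in/h.
Σ(I−φ)·Δt = d  ⇒  (0.6+0.3 − 2φ)·0.5 = 0.26
φ = (0.9000 − 0.26/0.5) / 2 = 0.19 in/h.

φ ≈ 0.19 in/h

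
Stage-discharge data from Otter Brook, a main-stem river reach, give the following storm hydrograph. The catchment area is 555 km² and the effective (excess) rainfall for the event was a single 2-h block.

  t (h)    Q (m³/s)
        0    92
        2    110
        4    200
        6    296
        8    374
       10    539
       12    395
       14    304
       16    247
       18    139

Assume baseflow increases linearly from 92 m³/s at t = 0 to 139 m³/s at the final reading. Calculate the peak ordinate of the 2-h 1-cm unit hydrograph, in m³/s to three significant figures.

U_p ≈ 211 m³/s

Direct runoff: 0.00, 12.78, 97.56, 188.33, 261.11, 420.89, 271.67, 175.44, 113.22, 0.00 m³/s; ΣQ_DR = 1541 m³/s, peak = 420.89 m³/s.
Runoff depth d = ΣQ_DR·Δt / A = 1541 × 7200 / (555 km²) = 19.99 mm.
The 1-cm UH is the DRH scaled by (10 mm)/d, so U_p = 420.89 × 10/19.99 = 211 m³/s.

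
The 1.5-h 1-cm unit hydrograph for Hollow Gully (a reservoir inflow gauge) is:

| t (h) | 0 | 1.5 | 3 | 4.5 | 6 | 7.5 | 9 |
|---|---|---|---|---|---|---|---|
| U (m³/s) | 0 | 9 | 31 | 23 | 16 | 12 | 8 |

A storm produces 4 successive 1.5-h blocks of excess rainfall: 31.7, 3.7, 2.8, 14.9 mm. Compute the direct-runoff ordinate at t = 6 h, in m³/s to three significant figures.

Q ≈ 81.3 m³/s

By discrete convolution, Q_j = Σ (P_i / 10 mm) · U_{j−i}.
At t = 6 h (j=4): Q = (31.7/10)·16 + (3.7/10)·23 + (2.8/10)·31 + (14.9/10)·9 = 81.3 m³/s.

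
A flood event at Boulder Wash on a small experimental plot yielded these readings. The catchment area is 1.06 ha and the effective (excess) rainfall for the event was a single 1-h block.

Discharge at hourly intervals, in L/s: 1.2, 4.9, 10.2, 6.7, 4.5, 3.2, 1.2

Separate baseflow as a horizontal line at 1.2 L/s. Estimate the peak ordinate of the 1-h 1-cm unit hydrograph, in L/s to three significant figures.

Direct runoff: 0.0, 3.7, 9.0, 5.5, 3.3, 2.0, 0.0 L/s; ΣQ_DR = 23.50 L/s, peak = 9.0 L/s.
Runoff depth d = ΣQ_DR·Δt / A = 23.50 × 3600 / (1.06 ha) = 7.981 mm.
The 1-cm UH is the DRH scaled by (10 mm)/d, so U_p = 9.0 × 10/7.981 = 11.3 L/s.

U_p ≈ 11.3 L/s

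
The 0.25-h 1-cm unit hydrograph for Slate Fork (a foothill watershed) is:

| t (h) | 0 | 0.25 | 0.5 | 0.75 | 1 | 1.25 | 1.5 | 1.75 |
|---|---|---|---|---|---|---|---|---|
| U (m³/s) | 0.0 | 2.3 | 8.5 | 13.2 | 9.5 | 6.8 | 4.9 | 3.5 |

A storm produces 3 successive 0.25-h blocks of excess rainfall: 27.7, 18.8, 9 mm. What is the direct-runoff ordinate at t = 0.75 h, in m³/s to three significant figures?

Q ≈ 54.6 m³/s

By discrete convolution, Q_j = Σ (P_i / 10 mm) · U_{j−i}.
At t = 0.75 h (j=3): Q = (27.7/10)·13.2 + (18.8/10)·8.5 + (9/10)·2.3 = 54.6 m³/s.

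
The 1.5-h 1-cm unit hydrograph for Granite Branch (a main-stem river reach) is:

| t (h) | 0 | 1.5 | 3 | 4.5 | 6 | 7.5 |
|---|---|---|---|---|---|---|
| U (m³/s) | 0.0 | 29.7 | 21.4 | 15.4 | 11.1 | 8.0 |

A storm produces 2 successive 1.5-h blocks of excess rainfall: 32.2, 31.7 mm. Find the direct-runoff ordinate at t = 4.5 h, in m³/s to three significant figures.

Q ≈ 117 m³/s

By discrete convolution, Q_j = Σ (P_i / 10 mm) · U_{j−i}.
At t = 4.5 h (j=3): Q = (32.2/10)·15.4 + (31.7/10)·21.4 = 117 m³/s.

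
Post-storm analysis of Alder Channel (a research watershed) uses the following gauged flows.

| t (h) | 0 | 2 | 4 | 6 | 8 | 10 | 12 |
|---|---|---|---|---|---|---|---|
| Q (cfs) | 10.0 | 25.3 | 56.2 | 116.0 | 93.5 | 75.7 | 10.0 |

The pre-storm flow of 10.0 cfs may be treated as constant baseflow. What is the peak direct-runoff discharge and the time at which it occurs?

Q_p = 106.0 cfs at t = 6 h

Subtracting baseflow gives direct-runoff ordinates: 0.0, 15.3, 46.2, 106.0, 83.5, 65.7, 0.0 cfs.
The maximum is 106.0 cfs, occurring at the reading for t = 6 h.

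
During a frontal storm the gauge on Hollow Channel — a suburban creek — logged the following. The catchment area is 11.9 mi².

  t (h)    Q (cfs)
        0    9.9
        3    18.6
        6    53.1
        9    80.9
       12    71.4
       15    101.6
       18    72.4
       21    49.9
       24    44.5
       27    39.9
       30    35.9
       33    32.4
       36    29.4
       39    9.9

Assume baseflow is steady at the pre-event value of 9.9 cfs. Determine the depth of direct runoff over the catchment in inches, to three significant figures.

d ≈ 0.200 in

Direct runoff: 0.0, 8.7, 43.2, 71.0, 61.5, 91.7, 62.5, 40.0, 34.6, 30.0, 26.0, 22.5, 19.5, 0.0 cfs; ΣQ_DR = 511.2 cfs.
V = ΣQ_DR · Δt = 511.2 × 10800 s = 5.521 × 10^6 ft³.
Over A = 11.9 mi², depth = V / A = 0.200 in.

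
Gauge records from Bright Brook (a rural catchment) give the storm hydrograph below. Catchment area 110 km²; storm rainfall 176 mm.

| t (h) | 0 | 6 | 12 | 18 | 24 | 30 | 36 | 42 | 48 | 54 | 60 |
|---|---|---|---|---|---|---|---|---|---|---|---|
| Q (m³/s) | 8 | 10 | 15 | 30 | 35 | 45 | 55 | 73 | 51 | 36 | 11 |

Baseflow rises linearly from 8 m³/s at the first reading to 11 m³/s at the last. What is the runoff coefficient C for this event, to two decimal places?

C ≈ 0.30

ΣQ_DR = 264.5 m³/s; V = ΣQ_DR·Δt = 5.713 × 10^6 m³.
Runoff depth d = V / A = 51.94 mm.
C = d / P = 51.94 / 176 = 0.30.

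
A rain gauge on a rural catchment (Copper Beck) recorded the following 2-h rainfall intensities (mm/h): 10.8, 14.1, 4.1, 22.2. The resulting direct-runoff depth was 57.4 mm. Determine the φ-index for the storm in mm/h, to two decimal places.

Only the 3 blocks with intensity above φ contribute runoff: 10.8, 14.1, 22.2 mm/h.
Σ(I−φ)·Δt = d  ⇒  (10.8+14.1+22.2 − 3φ)·2 = 57.4
φ = (47.10 − 57.4/2) / 3 = 6.13 mm/h.

φ ≈ 6.13 mm/h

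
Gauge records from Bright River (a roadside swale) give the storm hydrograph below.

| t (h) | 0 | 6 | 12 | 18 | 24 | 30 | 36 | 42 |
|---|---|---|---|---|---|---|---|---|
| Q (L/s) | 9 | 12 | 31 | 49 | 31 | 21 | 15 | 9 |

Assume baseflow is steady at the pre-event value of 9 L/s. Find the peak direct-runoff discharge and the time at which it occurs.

Q_p = 40.0 L/s at t = 18 h

Subtracting baseflow gives direct-runoff ordinates: 0.0, 3.0, 22.0, 40.0, 22.0, 12.0, 6.0, 0.0 L/s.
The maximum is 40.0 L/s, occurring at the reading for t = 18 h.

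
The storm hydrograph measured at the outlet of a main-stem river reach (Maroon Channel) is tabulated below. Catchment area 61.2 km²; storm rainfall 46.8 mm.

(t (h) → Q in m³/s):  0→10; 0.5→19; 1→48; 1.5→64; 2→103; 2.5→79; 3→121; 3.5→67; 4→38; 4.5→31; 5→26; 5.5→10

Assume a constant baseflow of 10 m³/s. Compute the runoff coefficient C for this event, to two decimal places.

C ≈ 0.31

ΣQ_DR = 496.0 m³/s; V = ΣQ_DR·Δt = 8.928 × 10^5 m³.
Runoff depth d = V / A = 14.59 mm.
C = d / P = 14.59 / 46.8 = 0.31.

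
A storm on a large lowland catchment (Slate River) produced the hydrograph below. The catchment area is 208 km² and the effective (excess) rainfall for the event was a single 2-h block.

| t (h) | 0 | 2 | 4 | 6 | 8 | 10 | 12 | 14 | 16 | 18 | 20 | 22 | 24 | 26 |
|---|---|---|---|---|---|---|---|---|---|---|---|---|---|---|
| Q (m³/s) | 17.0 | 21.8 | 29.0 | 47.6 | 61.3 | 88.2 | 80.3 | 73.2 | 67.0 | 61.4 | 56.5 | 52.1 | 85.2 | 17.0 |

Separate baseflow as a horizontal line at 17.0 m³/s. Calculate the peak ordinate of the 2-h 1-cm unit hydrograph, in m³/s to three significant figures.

Direct runoff: 0.0, 4.8, 12.0, 30.6, 44.3, 71.2, 63.3, 56.2, 50.0, 44.4, 39.5, 35.1, 68.2, 0.0 m³/s; ΣQ_DR = 519.6 m³/s, peak = 71.2 m³/s.
Runoff depth d = ΣQ_DR·Δt / A = 519.6 × 7200 / (208 km²) = 17.99 mm.
The 1-cm UH is the DRH scaled by (10 mm)/d, so U_p = 71.2 × 10/17.99 = 39.6 m³/s.

U_p ≈ 39.6 m³/s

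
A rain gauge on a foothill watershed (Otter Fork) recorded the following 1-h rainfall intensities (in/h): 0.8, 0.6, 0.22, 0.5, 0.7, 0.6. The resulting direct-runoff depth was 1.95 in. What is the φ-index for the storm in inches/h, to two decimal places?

φ ≈ 0.25 in/h

Only the 5 blocks with intensity above φ contribute runoff: 0.8, 0.6, 0.5, 0.7, 0.6 in/h.
Σ(I−φ)·Δt = d  ⇒  (0.8+0.6+0.5+0.7+0.6 − 5φ)·1 = 1.95
φ = (3.200 − 1.95/1) / 5 = 0.25 in/h.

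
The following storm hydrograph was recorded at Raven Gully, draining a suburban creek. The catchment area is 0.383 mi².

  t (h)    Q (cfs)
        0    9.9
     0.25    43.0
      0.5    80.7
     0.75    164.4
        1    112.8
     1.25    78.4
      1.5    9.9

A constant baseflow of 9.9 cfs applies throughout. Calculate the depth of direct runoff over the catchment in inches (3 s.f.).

d ≈ 0.435 in

Direct runoff: 0.0, 33.1, 70.8, 154.5, 102.9, 68.5, 0.0 cfs; ΣQ_DR = 429.8 cfs.
V = ΣQ_DR · Δt = 429.8 × 900 s = 3.868 × 10^5 ft³.
Over A = 0.383 mi², depth = V / A = 0.435 in.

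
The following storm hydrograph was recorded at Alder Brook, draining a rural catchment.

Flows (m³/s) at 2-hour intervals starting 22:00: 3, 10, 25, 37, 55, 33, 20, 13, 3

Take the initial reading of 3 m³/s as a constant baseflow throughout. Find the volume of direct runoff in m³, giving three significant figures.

Direct-runoff ordinates (Q − Q_b): 0.0, 7.0, 22.0, 34.0, 52.0, 30.0, 17.0, 10.0, 0.0 m³/s.
ΣQ_DR = 172.0 m³/s.
With Δt = 2 h = 7200 s, V = ΣQ_DR · Δt = 172.0 × 7200 = 1.24 × 10^6 m³.

V ≈ 1.24 × 10^6 m³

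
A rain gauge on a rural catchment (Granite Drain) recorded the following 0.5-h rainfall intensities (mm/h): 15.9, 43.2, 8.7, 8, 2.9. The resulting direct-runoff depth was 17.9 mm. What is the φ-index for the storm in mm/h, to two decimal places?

Only the 2 blocks with intensity above φ contribute runoff: 15.9, 43.2 mm/h.
Σ(I−φ)·Δt = d  ⇒  (15.9+43.2 − 2φ)·0.5 = 17.9
φ = (59.10 − 17.9/0.5) / 2 = 11.65 mm/h.

φ ≈ 11.65 mm/h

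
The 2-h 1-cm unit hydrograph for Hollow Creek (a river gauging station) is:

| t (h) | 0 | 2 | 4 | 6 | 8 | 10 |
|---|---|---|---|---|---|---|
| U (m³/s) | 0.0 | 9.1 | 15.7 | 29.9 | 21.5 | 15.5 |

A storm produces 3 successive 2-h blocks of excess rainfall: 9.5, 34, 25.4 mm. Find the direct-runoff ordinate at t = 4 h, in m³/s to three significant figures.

Q ≈ 45.9 m³/s

By discrete convolution, Q_j = Σ (P_i / 10 mm) · U_{j−i}.
At t = 4 h (j=2): Q = (9.5/10)·15.7 + (34/10)·9.1 + (25.4/10)·0.0 = 45.9 m³/s.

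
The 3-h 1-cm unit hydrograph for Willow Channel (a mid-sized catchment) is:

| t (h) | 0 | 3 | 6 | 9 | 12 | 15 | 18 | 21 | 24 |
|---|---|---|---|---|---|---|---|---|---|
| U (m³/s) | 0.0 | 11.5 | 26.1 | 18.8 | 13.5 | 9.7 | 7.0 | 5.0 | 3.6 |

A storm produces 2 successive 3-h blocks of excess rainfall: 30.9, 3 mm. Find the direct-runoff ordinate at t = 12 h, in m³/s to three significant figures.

Q ≈ 47.4 m³/s

By discrete convolution, Q_j = Σ (P_i / 10 mm) · U_{j−i}.
At t = 12 h (j=4): Q = (30.9/10)·13.5 + (3/10)·18.8 = 47.4 m³/s.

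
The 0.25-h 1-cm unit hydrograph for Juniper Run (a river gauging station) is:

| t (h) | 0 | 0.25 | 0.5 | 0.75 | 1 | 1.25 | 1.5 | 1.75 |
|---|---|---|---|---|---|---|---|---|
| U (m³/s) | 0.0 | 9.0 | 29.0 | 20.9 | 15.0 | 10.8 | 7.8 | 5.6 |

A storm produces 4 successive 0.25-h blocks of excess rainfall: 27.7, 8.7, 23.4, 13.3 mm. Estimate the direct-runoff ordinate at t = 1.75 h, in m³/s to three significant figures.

Q ≈ 67.5 m³/s

By discrete convolution, Q_j = Σ (P_i / 10 mm) · U_{j−i}.
At t = 1.75 h (j=7): Q = (27.7/10)·5.6 + (8.7/10)·7.8 + (23.4/10)·10.8 + (13.3/10)·15.0 = 67.5 m³/s.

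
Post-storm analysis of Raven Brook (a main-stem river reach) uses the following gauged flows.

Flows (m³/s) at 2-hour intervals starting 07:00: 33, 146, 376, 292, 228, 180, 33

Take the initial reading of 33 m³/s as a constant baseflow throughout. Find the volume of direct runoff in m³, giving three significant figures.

Direct-runoff ordinates (Q − Q_b): 0.0, 113.0, 343.0, 259.0, 195.0, 147.0, 0.0 m³/s.
ΣQ_DR = 1057 m³/s.
With Δt = 2 h = 7200 s, V = ΣQ_DR · Δt = 1057 × 7200 = 7.61 × 10^6 m³.

V ≈ 7.61 × 10^6 m³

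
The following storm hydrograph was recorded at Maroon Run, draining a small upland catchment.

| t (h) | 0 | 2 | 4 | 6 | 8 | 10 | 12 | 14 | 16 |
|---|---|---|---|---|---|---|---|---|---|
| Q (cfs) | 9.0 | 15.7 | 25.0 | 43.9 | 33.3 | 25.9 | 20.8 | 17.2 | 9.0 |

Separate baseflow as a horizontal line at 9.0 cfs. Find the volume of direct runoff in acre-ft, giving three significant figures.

V ≈ 19.6 acre-ft

Direct-runoff ordinates (Q − Q_b): 0.0, 6.7, 16.0, 34.9, 24.3, 16.9, 11.8, 8.2, 0.0 cfs.
ΣQ_DR = 118.8 cfs.
With Δt = 2 h = 7200 s, V = ΣQ_DR · Δt = 118.8 × 7200 = 8.55 × 10^5 ft³ = 19.6 acre-ft.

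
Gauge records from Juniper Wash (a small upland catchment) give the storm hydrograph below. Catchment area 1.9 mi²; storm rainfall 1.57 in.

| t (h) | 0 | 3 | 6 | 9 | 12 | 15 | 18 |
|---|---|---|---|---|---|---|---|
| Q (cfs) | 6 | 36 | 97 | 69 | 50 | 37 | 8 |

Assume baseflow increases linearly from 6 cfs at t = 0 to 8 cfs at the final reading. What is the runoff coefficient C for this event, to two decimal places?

C ≈ 0.40

ΣQ_DR = 254.0 cfs; V = ΣQ_DR·Δt = 2.743 × 10^6 ft³.
Runoff depth d = V / A = 0.6215 in.
C = d / P = 0.6215 / 1.57 = 0.40.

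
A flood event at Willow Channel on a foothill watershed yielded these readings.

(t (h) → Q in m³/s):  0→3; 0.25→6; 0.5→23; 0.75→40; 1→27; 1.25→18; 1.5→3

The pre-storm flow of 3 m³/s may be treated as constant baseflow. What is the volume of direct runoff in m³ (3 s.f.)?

Direct-runoff ordinates (Q − Q_b): 0.0, 3.0, 20.0, 37.0, 24.0, 15.0, 0.0 m³/s.
ΣQ_DR = 99.00 m³/s.
With Δt = 0.25 h = 900 s, V = ΣQ_DR · Δt = 99.00 × 900 = 89100 m³.

V ≈ 89100 m³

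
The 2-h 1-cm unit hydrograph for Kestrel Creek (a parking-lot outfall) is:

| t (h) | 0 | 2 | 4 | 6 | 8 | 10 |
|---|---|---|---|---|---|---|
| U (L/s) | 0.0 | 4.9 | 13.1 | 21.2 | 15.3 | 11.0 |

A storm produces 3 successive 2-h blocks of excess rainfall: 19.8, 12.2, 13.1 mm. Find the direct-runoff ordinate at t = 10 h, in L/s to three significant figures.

By discrete convolution, Q_j = Σ (P_i / 10 mm) · U_{j−i}.
At t = 10 h (j=5): Q = (19.8/10)·11.0 + (12.2/10)·15.3 + (13.1/10)·21.2 = 68.2 L/s.

Q ≈ 68.2 L/s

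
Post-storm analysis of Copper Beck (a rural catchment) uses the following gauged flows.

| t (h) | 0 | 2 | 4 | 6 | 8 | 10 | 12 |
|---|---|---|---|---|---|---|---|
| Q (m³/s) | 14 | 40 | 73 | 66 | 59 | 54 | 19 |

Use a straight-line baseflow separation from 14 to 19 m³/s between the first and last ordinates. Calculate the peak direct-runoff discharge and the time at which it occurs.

Subtracting baseflow gives direct-runoff ordinates: 0.00, 25.17, 57.33, 49.50, 41.67, 35.83, 0.00 m³/s.
The maximum is 57.33 m³/s, occurring at the reading for t = 4 h.

Q_p = 57.33 m³/s at t = 4 h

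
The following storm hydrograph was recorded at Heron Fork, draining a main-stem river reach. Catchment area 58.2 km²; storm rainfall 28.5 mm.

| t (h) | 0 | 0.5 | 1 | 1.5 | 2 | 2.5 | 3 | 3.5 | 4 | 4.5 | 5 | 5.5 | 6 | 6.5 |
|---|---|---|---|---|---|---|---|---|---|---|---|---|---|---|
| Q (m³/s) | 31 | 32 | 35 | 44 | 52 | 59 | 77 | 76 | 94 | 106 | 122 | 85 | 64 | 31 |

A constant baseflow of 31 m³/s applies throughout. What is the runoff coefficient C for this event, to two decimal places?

ΣQ_DR = 474.0 m³/s; V = ΣQ_DR·Δt = 8.532 × 10^5 m³.
Runoff depth d = V / A = 14.66 mm.
C = d / P = 14.66 / 28.5 = 0.51.

C ≈ 0.51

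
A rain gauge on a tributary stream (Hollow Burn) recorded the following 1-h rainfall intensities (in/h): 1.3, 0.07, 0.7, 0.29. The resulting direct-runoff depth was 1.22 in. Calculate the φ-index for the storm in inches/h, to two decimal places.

Only the 2 blocks with intensity above φ contribute runoff: 1.3, 0.7 in/h.
Σ(I−φ)·Δt = d  ⇒  (1.3+0.7 − 2φ)·1 = 1.22
φ = (2.000 − 1.22/1) / 2 = 0.39 in/h.

φ ≈ 0.39 in/h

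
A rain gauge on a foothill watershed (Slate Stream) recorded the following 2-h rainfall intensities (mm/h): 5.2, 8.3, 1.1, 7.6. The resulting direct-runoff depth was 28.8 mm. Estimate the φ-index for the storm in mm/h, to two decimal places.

Only the 3 blocks with intensity above φ contribute runoff: 5.2, 8.3, 7.6 mm/h.
Σ(I−φ)·Δt = d  ⇒  (5.2+8.3+7.6 − 3φ)·2 = 28.8
φ = (21.10 − 28.8/2) / 3 = 2.23 mm/h.

φ ≈ 2.23 mm/h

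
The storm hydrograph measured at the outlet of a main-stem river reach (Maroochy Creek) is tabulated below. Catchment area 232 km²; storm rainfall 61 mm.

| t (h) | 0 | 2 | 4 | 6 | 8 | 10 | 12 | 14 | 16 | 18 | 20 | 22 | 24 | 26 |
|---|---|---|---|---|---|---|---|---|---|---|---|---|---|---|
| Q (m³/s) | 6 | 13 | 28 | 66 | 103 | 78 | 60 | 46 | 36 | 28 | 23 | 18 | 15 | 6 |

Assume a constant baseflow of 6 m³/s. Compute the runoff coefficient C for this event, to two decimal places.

C ≈ 0.22

ΣQ_DR = 442.0 m³/s; V = ΣQ_DR·Δt = 3.182 × 10^6 m³.
Runoff depth d = V / A = 13.72 mm.
C = d / P = 13.72 / 61 = 0.22.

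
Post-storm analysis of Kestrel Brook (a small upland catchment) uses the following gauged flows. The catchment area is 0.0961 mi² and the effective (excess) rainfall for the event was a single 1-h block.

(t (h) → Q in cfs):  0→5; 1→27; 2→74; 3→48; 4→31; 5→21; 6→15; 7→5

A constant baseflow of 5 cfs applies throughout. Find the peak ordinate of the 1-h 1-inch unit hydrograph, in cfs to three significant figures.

Direct runoff: 0.0, 22.0, 69.0, 43.0, 26.0, 16.0, 10.0, 0.0 cfs; ΣQ_DR = 186.0 cfs, peak = 69.0 cfs.
Runoff depth d = ΣQ_DR·Δt / A = 186.0 × 3600 / (0.0961 mi²) = 2.999 in.
The 1-inch UH is the DRH scaled by (1 in)/d, so U_p = 69.0 × 1/2.999 = 23.0 cfs.

U_p ≈ 23.0 cfs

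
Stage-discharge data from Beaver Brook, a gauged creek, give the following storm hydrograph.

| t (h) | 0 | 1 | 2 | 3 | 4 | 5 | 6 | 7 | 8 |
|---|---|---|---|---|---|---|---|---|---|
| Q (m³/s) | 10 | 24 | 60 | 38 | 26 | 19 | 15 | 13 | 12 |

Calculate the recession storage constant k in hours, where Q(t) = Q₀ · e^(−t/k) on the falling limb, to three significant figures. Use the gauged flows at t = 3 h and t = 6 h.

On the falling limb, Q drops from 38 to 15 m³/s between t = 3 h and t = 6 h (Δt = 3 h).
k = −Δt / ln(Q₂/Q₁) = −3 / ln(15/38) = 3.23 h.

k ≈ 3.23 h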